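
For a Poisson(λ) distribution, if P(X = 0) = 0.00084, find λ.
λ = 7.0821

For a Poisson(λ) distribution, the PMF at 0 is:
P(X = 0) = λ^0 e^(-λ) / 0! = e^(-λ)

Given P(X = 0) = 0.00084:
e^(-λ) = 0.00084
-λ = ln(0.00084)
λ = -ln(0.00084) = 7.0821

Verification: e^(-7.0821) = 0.00084 ✓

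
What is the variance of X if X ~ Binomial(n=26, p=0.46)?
6.4584

We have X ~ Binomial(n=26, p=0.46).

For a Binomial distribution with n=26, p=0.46:
Var(X) = 6.4584

The variance measures the spread of the distribution around the mean.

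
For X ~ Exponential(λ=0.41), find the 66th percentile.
2.6312

We have X ~ Exponential(λ=0.41).

We want to find x such that P(X ≤ x) = 0.66.

This is the 66th percentile, which means 66% of values fall below this point.

Using the inverse CDF (quantile function):
x = F⁻¹(0.66) = 2.6312

Verification: P(X ≤ 2.6312) = 0.66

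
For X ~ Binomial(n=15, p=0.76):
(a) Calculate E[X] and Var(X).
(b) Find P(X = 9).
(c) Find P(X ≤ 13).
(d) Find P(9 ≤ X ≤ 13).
(a) E[X] = 11.4000, Var(X) = 2.7360
(b) P(X = 9) = 0.080908
(c) P(X ≤ 13) = 0.906486
(d) P(9 ≤ X ≤ 13) = 0.860154

We have X ~ Binomial(n=15, p=0.76).

(a) Moments:
E[X] = 11.4000
Var(X) = 2.7360
σ = √Var(X) = 1.6541

(b) Point probability using PMF:
P(X = 9) = 0.080908

(c) Cumulative probability using CDF:
P(X ≤ 13) = F(13) = 0.906486

(d) Range probability:
P(9 ≤ X ≤ 13) = P(X ≤ 13) - P(X ≤ 8)
                   = F(13) - F(8)
                   = 0.906486 - 0.046332
                   = 0.860154

This means approximately 86.0% of outcomes fall in the interval [9, 13].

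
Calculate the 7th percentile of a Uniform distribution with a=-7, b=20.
-5.1100

We have X ~ Uniform(a=-7, b=20).

We want to find x such that P(X ≤ x) = 0.07.

This is the 7th percentile, which means 7% of values fall below this point.

Using the inverse CDF (quantile function):
x = F⁻¹(0.07) = -5.1100

Verification: P(X ≤ -5.1100) = 0.07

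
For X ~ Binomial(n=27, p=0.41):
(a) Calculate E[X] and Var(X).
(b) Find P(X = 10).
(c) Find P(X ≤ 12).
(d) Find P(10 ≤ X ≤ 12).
(a) E[X] = 11.0700, Var(X) = 6.5313
(b) P(X = 10) = 0.144037
(c) P(X ≤ 12) = 0.714480
(d) P(10 ≤ X ≤ 12) = 0.442055

We have X ~ Binomial(n=27, p=0.41).

(a) Moments:
E[X] = 11.0700
Var(X) = 6.5313
σ = √Var(X) = 2.5556

(b) Point probability using PMF:
P(X = 10) = 0.144037

(c) Cumulative probability using CDF:
P(X ≤ 12) = F(12) = 0.714480

(d) Range probability:
P(10 ≤ X ≤ 12) = P(X ≤ 12) - P(X ≤ 9)
                   = F(12) - F(9)
                   = 0.714480 - 0.272424
                   = 0.442055

This means approximately 44.2% of outcomes fall in the interval [10, 12].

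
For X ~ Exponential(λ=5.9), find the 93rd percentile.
0.4507

We have X ~ Exponential(λ=5.9).

We want to find x such that P(X ≤ x) = 0.93.

This is the 93rd percentile, which means 93% of values fall below this point.

Using the inverse CDF (quantile function):
x = F⁻¹(0.93) = 0.4507

Verification: P(X ≤ 0.4507) = 0.93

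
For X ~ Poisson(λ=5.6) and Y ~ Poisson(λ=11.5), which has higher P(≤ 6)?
X has higher probability (P(X ≤ 6) = 0.6703 > P(Y ≤ 6) = 0.0603)

Compute P(≤ 6) for each distribution:

X ~ Poisson(λ=5.6):
P(X ≤ 6) = 0.6703

Y ~ Poisson(λ=11.5):
P(Y ≤ 6) = 0.0603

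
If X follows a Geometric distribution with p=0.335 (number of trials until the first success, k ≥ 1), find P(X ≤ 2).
0.557775

We have X ~ Geometric(p=0.335) (number of trials until the first success, k ≥ 1).

The CDF gives us P(X ≤ k).

Using the CDF:
P(X ≤ 2) = 0.557775

This means there's approximately a 55.8% chance that X is at most 2.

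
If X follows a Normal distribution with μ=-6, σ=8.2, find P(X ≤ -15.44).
0.124821

We have X ~ Normal(μ=-6, σ=8.2).

The CDF gives us P(X ≤ k).

Using the CDF:
P(X ≤ -15.44) = 0.124821

This means there's approximately a 12.5% chance that X is at most -15.44.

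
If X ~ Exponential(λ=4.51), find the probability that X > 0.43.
0.143805

We have X ~ Exponential(λ=4.51).

P(X > 0.43) = 1 - P(X ≤ 0.43)
                = 1 - F(0.43)
                = 1 - 0.856195
                = 0.143805

So there's approximately a 14.4% chance that X exceeds 0.43.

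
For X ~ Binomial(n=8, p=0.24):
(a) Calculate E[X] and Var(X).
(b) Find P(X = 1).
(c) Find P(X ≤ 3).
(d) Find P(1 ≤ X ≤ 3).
(a) E[X] = 1.9200, Var(X) = 1.4592
(b) P(X = 1) = 0.281188
(c) P(X ≤ 3) = 0.899564
(d) P(1 ≤ X ≤ 3) = 0.788260

We have X ~ Binomial(n=8, p=0.24).

(a) Moments:
E[X] = 1.9200
Var(X) = 1.4592
σ = √Var(X) = 1.2080

(b) Point probability using PMF:
P(X = 1) = 0.281188

(c) Cumulative probability using CDF:
P(X ≤ 3) = F(3) = 0.899564

(d) Range probability:
P(1 ≤ X ≤ 3) = P(X ≤ 3) - P(X ≤ 0)
                   = F(3) - F(0)
                   = 0.899564 - 0.111303
                   = 0.788260

This means approximately 78.8% of outcomes fall in the interval [1, 3].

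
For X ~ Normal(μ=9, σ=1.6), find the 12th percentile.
7.1200

We have X ~ Normal(μ=9, σ=1.6).

We want to find x such that P(X ≤ x) = 0.12.

This is the 12th percentile, which means 12% of values fall below this point.

Using the inverse CDF (quantile function):
x = F⁻¹(0.12) = 7.1200

Verification: P(X ≤ 7.1200) = 0.12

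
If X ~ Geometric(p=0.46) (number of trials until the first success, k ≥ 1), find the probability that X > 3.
0.157464

We have X ~ Geometric(p=0.46) (number of trials until the first success, k ≥ 1).

P(X > 3) = 1 - P(X ≤ 3)
                = 1 - F(3)
                = 1 - 0.842536
                = 0.157464

So there's approximately a 15.7% chance that X exceeds 3.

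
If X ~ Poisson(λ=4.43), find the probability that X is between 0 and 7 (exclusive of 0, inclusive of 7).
0.907152

We have X ~ Poisson(λ=4.43).

To find P(0 < X ≤ 7), we use:
P(0 < X ≤ 7) = P(X ≤ 7) - P(X ≤ 0)
                 = F(7) - F(0)
                 = 0.919067 - 0.011914
                 = 0.907152

So there's approximately a 90.7% chance that X falls in this range.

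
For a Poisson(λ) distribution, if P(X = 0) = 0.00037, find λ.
λ = 7.9020

For a Poisson(λ) distribution, the PMF at 0 is:
P(X = 0) = λ^0 e^(-λ) / 0! = e^(-λ)

Given P(X = 0) = 0.00037:
e^(-λ) = 0.00037
-λ = ln(0.00037)
λ = -ln(0.00037) = 7.9020

Verification: e^(-7.9020) = 0.00037 ✓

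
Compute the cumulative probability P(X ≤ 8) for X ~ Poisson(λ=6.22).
0.823709

We have X ~ Poisson(λ=6.22).

The CDF gives us P(X ≤ k).

Using the CDF:
P(X ≤ 8) = 0.823709

This means there's approximately a 82.4% chance that X is at most 8.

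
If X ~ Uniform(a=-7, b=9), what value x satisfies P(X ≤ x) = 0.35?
-1.4000

We have X ~ Uniform(a=-7, b=9).

We want to find x such that P(X ≤ x) = 0.35.

This is the 35th percentile, which means 35% of values fall below this point.

Using the inverse CDF (quantile function):
x = F⁻¹(0.35) = -1.4000

Verification: P(X ≤ -1.4000) = 0.35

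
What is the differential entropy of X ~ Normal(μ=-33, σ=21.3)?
4.4776 nats

We have X ~ Normal(μ=-33, σ=21.3).

The differential entropy measures the uncertainty or information content of the distribution.

For a Normal distribution with μ=-33, σ=21.3:
h(X) = 4.4776 nats

(In bits, this would be 6.4599 bits.)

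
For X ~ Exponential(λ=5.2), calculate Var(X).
0.0370

We have X ~ Exponential(λ=5.2).

For an Exponential distribution with λ=5.2:
Var(X) = 0.0370

The variance measures the spread of the distribution around the mean.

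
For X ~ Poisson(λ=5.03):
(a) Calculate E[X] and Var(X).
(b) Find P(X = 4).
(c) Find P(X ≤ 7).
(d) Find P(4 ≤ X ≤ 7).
(a) E[X] = 5.0300, Var(X) = 5.0300
(b) P(X = 4) = 0.174405
(c) P(X ≤ 7) = 0.863476
(d) P(4 ≤ X ≤ 7) = 0.602636

We have X ~ Poisson(λ=5.03).

(a) Moments:
E[X] = 5.0300
Var(X) = 5.0300
σ = √Var(X) = 2.2428

(b) Point probability using PMF:
P(X = 4) = 0.174405

(c) Cumulative probability using CDF:
P(X ≤ 7) = F(7) = 0.863476

(d) Range probability:
P(4 ≤ X ≤ 7) = P(X ≤ 7) - P(X ≤ 3)
                   = F(7) - F(3)
                   = 0.863476 - 0.260840
                   = 0.602636

This means approximately 60.3% of outcomes fall in the interval [4, 7].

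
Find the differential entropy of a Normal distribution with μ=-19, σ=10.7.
3.7892 nats

We have X ~ Normal(μ=-19, σ=10.7).

The differential entropy measures the uncertainty or information content of the distribution.

For a Normal distribution with μ=-19, σ=10.7:
h(X) = 3.7892 nats

(In bits, this would be 5.4666 bits.)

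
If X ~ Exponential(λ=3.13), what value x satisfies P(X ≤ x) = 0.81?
0.5306

We have X ~ Exponential(λ=3.13).

We want to find x such that P(X ≤ x) = 0.81.

This is the 81st percentile, which means 81% of values fall below this point.

Using the inverse CDF (quantile function):
x = F⁻¹(0.81) = 0.5306

Verification: P(X ≤ 0.5306) = 0.81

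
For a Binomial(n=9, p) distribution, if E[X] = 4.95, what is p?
p = 0.55

For a Binomial(n, p) distribution:
E[X] = n × p

Given n = 9 and E[X] = 4.95:
4.95 = 9 × p
p = 4.95 / 9 = 0.55

Verification: Binomial(9, 0.55) has E[X] = 4.95 ✓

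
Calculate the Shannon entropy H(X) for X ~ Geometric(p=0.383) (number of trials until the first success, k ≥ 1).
1.7376 nats

We have X ~ Geometric(p=0.383) (number of trials until the first success, k ≥ 1).

The Shannon entropy measures the uncertainty or information content of the distribution.

For a Geometric distribution with p=0.383 (number of trials until the first success, k ≥ 1):
H(X) = 1.7376 nats

(In bits, this would be 2.5069 bits.)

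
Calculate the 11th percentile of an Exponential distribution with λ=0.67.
0.1739

We have X ~ Exponential(λ=0.67).

We want to find x such that P(X ≤ x) = 0.11.

This is the 11th percentile, which means 11% of values fall below this point.

Using the inverse CDF (quantile function):
x = F⁻¹(0.11) = 0.1739

Verification: P(X ≤ 0.1739) = 0.11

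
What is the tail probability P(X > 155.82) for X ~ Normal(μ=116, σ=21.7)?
0.033251

We have X ~ Normal(μ=116, σ=21.7).

P(X > 155.82) = 1 - P(X ≤ 155.82)
                = 1 - F(155.82)
                = 1 - 0.966749
                = 0.033251

So there's approximately a 3.3% chance that X exceeds 155.82.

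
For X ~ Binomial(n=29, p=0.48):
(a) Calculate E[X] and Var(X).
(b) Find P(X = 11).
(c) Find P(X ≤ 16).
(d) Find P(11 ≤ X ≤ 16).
(a) E[X] = 13.9200, Var(X) = 7.2384
(b) P(X = 11) = 0.083321
(c) P(X ≤ 16) = 0.831179
(d) P(11 ≤ X ≤ 16) = 0.730006

We have X ~ Binomial(n=29, p=0.48).

(a) Moments:
E[X] = 13.9200
Var(X) = 7.2384
σ = √Var(X) = 2.6904

(b) Point probability using PMF:
P(X = 11) = 0.083321

(c) Cumulative probability using CDF:
P(X ≤ 16) = F(16) = 0.831179

(d) Range probability:
P(11 ≤ X ≤ 16) = P(X ≤ 16) - P(X ≤ 10)
                   = F(16) - F(10)
                   = 0.831179 - 0.101173
                   = 0.730006

This means approximately 73.0% of outcomes fall in the interval [11, 16].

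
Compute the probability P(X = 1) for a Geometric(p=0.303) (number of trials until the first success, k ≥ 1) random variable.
0.303000

We have X ~ Geometric(p=0.303) (number of trials until the first success, k ≥ 1).

For a Geometric distribution, the PMF gives us the probability of each outcome.

Using the PMF formula:
P(X = 1) = 0.303000

Rounded to 4 decimal places: 0.3030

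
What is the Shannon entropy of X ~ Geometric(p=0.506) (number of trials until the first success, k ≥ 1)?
1.3697 nats

We have X ~ Geometric(p=0.506) (number of trials until the first success, k ≥ 1).

The Shannon entropy measures the uncertainty or information content of the distribution.

For a Geometric distribution with p=0.506 (number of trials until the first success, k ≥ 1):
H(X) = 1.3697 nats

(In bits, this would be 1.9761 bits.)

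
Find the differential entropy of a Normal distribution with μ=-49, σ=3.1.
2.5503 nats

We have X ~ Normal(μ=-49, σ=3.1).

The differential entropy measures the uncertainty or information content of the distribution.

For a Normal distribution with μ=-49, σ=3.1:
h(X) = 2.5503 nats

(In bits, this would be 3.6794 bits.)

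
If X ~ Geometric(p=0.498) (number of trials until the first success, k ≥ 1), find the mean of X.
2.0080

We have X ~ Geometric(p=0.498) (number of trials until the first success, k ≥ 1).

For a Geometric distribution with p=0.498 (number of trials until the first success, k ≥ 1):
E[X] = 2.0080

This is the expected (average) value of X.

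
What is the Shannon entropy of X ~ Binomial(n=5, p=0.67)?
1.4462 nats

We have X ~ Binomial(n=5, p=0.67).

The Shannon entropy measures the uncertainty or information content of the distribution.

For a Binomial distribution with n=5, p=0.67:
H(X) = 1.4462 nats

(In bits, this would be 2.0864 bits.)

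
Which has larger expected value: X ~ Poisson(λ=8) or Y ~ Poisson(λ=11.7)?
Y has larger mean (11.7000 > 8.0000)

Compute the expected value for each distribution:

X ~ Poisson(λ=8):
E[X] = 8.0000

Y ~ Poisson(λ=11.7):
E[Y] = 11.7000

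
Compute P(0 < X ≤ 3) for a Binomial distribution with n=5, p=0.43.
0.827694

We have X ~ Binomial(n=5, p=0.43).

To find P(0 < X ≤ 3), we use:
P(0 < X ≤ 3) = P(X ≤ 3) - P(X ≤ 0)
                 = F(3) - F(0)
                 = 0.887863 - 0.060169
                 = 0.827694

So there's approximately a 82.8% chance that X falls in this range.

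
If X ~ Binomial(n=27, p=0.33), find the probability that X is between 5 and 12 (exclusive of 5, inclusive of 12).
0.849475

We have X ~ Binomial(n=27, p=0.33).

To find P(5 < X ≤ 12), we use:
P(5 < X ≤ 12) = P(X ≤ 12) - P(X ≤ 5)
                 = F(12) - F(5)
                 = 0.926440 - 0.076965
                 = 0.849475

So there's approximately a 84.9% chance that X falls in this range.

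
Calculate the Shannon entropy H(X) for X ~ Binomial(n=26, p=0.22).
2.1598 nats

We have X ~ Binomial(n=26, p=0.22).

The Shannon entropy measures the uncertainty or information content of the distribution.

For a Binomial distribution with n=26, p=0.22:
H(X) = 2.1598 nats

(In bits, this would be 3.1159 bits.)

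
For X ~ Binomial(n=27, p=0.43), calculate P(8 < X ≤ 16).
0.858614

We have X ~ Binomial(n=27, p=0.43).

To find P(8 < X ≤ 16), we use:
P(8 < X ≤ 16) = P(X ≤ 16) - P(X ≤ 8)
                 = F(16) - F(8)
                 = 0.970787 - 0.112173
                 = 0.858614

So there's approximately a 85.9% chance that X falls in this range.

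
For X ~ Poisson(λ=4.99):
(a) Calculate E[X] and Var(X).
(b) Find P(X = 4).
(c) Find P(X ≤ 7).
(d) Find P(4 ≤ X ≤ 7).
(a) E[X] = 4.9900, Var(X) = 4.9900
(b) P(X = 4) = 0.175817
(c) P(X ≤ 7) = 0.867671
(d) P(4 ≤ X ≤ 7) = 0.601238

We have X ~ Poisson(λ=4.99).

(a) Moments:
E[X] = 4.9900
Var(X) = 4.9900
σ = √Var(X) = 2.2338

(b) Point probability using PMF:
P(X = 4) = 0.175817

(c) Cumulative probability using CDF:
P(X ≤ 7) = F(7) = 0.867671

(d) Range probability:
P(4 ≤ X ≤ 7) = P(X ≤ 7) - P(X ≤ 3)
                   = F(7) - F(3)
                   = 0.867671 - 0.266432
                   = 0.601238

This means approximately 60.1% of outcomes fall in the interval [4, 7].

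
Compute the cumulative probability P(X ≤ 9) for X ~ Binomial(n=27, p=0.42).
0.238528

We have X ~ Binomial(n=27, p=0.42).

The CDF gives us P(X ≤ k).

Using the CDF:
P(X ≤ 9) = 0.238528

This means there's approximately a 23.9% chance that X is at most 9.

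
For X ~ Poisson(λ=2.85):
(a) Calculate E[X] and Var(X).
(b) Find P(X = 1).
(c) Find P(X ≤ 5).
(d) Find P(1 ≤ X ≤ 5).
(a) E[X] = 2.8500, Var(X) = 2.8500
(b) P(X = 1) = 0.164856
(c) P(X ≤ 5) = 0.930443
(d) P(1 ≤ X ≤ 5) = 0.872599

We have X ~ Poisson(λ=2.85).

(a) Moments:
E[X] = 2.8500
Var(X) = 2.8500
σ = √Var(X) = 1.6882

(b) Point probability using PMF:
P(X = 1) = 0.164856

(c) Cumulative probability using CDF:
P(X ≤ 5) = F(5) = 0.930443

(d) Range probability:
P(1 ≤ X ≤ 5) = P(X ≤ 5) - P(X ≤ 0)
                   = F(5) - F(0)
                   = 0.930443 - 0.057844
                   = 0.872599

This means approximately 87.3% of outcomes fall in the interval [1, 5].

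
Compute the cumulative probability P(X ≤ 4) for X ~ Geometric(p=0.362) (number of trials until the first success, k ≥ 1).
0.834315

We have X ~ Geometric(p=0.362) (number of trials until the first success, k ≥ 1).

The CDF gives us P(X ≤ k).

Using the CDF:
P(X ≤ 4) = 0.834315

This means there's approximately a 83.4% chance that X is at most 4.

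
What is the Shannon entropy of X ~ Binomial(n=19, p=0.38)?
2.1669 nats

We have X ~ Binomial(n=19, p=0.38).

The Shannon entropy measures the uncertainty or information content of the distribution.

For a Binomial distribution with n=19, p=0.38:
H(X) = 2.1669 nats

(In bits, this would be 3.1261 bits.)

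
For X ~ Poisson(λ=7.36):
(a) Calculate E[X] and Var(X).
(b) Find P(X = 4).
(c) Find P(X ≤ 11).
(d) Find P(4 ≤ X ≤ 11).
(a) E[X] = 7.3600, Var(X) = 7.3600
(b) P(X = 4) = 0.077784
(c) P(X ≤ 11) = 0.928685
(d) P(4 ≤ X ≤ 11) = 0.863861

We have X ~ Poisson(λ=7.36).

(a) Moments:
E[X] = 7.3600
Var(X) = 7.3600
σ = √Var(X) = 2.7129

(b) Point probability using PMF:
P(X = 4) = 0.077784

(c) Cumulative probability using CDF:
P(X ≤ 11) = F(11) = 0.928685

(d) Range probability:
P(4 ≤ X ≤ 11) = P(X ≤ 11) - P(X ≤ 3)
                   = F(11) - F(3)
                   = 0.928685 - 0.064824
                   = 0.863861

This means approximately 86.4% of outcomes fall in the interval [4, 11].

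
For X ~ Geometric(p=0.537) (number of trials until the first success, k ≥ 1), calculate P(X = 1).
0.537000

We have X ~ Geometric(p=0.537) (number of trials until the first success, k ≥ 1).

For a Geometric distribution, the PMF gives us the probability of each outcome.

Using the PMF formula:
P(X = 1) = 0.537000

Rounded to 4 decimal places: 0.5370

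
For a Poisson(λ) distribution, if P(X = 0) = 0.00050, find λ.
λ = 7.6009

For a Poisson(λ) distribution, the PMF at 0 is:
P(X = 0) = λ^0 e^(-λ) / 0! = e^(-λ)

Given P(X = 0) = 0.00050:
e^(-λ) = 0.00050
-λ = ln(0.00050)
λ = -ln(0.00050) = 7.6009

Verification: e^(-7.6009) = 0.00050 ✓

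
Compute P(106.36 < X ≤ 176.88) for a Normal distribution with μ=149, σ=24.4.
0.833131

We have X ~ Normal(μ=149, σ=24.4).

To find P(106.36 < X ≤ 176.88), we use:
P(106.36 < X ≤ 176.88) = P(X ≤ 176.88) - P(X ≤ 106.36)
                 = F(176.88) - F(106.36)
                 = 0.873402 - 0.040272
                 = 0.833131

So there's approximately a 83.3% chance that X falls in this range.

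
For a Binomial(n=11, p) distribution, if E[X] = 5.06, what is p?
p = 0.46

For a Binomial(n, p) distribution:
E[X] = n × p

Given n = 11 and E[X] = 5.06:
5.06 = 11 × p
p = 5.06 / 11 = 0.46

Verification: Binomial(11, 0.46) has E[X] = 5.06 ✓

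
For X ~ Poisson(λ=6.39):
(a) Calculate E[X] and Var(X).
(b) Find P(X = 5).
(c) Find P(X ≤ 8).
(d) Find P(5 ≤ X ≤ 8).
(a) E[X] = 6.3900, Var(X) = 6.3900
(b) P(X = 5) = 0.148998
(c) P(X ≤ 8) = 0.804473
(d) P(5 ≤ X ≤ 8) = 0.568240

We have X ~ Poisson(λ=6.39).

(a) Moments:
E[X] = 6.3900
Var(X) = 6.3900
σ = √Var(X) = 2.5278

(b) Point probability using PMF:
P(X = 5) = 0.148998

(c) Cumulative probability using CDF:
P(X ≤ 8) = F(8) = 0.804473

(d) Range probability:
P(5 ≤ X ≤ 8) = P(X ≤ 8) - P(X ≤ 4)
                   = F(8) - F(4)
                   = 0.804473 - 0.236234
                   = 0.568240

This means approximately 56.8% of outcomes fall in the interval [5, 8].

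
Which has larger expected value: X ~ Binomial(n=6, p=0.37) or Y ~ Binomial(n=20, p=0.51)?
Y has larger mean (10.2000 > 2.2200)

Compute the expected value for each distribution:

X ~ Binomial(n=6, p=0.37):
E[X] = 2.2200

Y ~ Binomial(n=20, p=0.51):
E[Y] = 10.2000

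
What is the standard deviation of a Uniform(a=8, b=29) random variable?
6.0622

We have X ~ Uniform(a=8, b=29).

For a Uniform distribution with a=8, b=29:
σ = √Var(X) = 6.0622

The standard deviation is the square root of the variance.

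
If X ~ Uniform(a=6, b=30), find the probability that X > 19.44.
0.440000

We have X ~ Uniform(a=6, b=30).

P(X > 19.44) = 1 - P(X ≤ 19.44)
                = 1 - F(19.44)
                = 1 - 0.560000
                = 0.440000

So there's approximately a 44.0% chance that X exceeds 19.44.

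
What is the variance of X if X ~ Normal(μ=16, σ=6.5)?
42.2500

We have X ~ Normal(μ=16, σ=6.5).

For a Normal distribution with μ=16, σ=6.5:
Var(X) = 42.2500

The variance measures the spread of the distribution around the mean.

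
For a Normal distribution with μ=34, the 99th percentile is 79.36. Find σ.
σ = 19.4984

For X ~ Normal(μ, σ), the p-th percentile satisfies x = μ + z_p × σ,
where z_p = Φ⁻¹(p) is the standard normal quantile.

Step 1: z_{0.99} = Φ⁻¹(0.99) = 2.3263

Step 2: Solve for σ:
79.36 = 34 + 2.3263 × σ
σ = (79.36 - 34) / 2.3263
σ = 45.36 / 2.3263
σ = 19.4984

Verification: μ + z × σ = 34 + 2.3263 × 19.4984 = 79.36 ✓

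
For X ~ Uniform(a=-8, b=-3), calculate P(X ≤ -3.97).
0.806000

We have X ~ Uniform(a=-8, b=-3).

The CDF gives us P(X ≤ k).

Using the CDF:
P(X ≤ -3.97) = 0.806000

This means there's approximately a 80.6% chance that X is at most -3.97.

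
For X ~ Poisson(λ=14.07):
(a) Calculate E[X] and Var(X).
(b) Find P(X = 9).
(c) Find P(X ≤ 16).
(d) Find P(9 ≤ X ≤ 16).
(a) E[X] = 14.0700, Var(X) = 14.0700
(b) P(X = 9) = 0.046170
(c) P(X ≤ 16) = 0.749829
(d) P(9 ≤ X ≤ 16) = 0.689872

We have X ~ Poisson(λ=14.07).

(a) Moments:
E[X] = 14.0700
Var(X) = 14.0700
σ = √Var(X) = 3.7510

(b) Point probability using PMF:
P(X = 9) = 0.046170

(c) Cumulative probability using CDF:
P(X ≤ 16) = F(16) = 0.749829

(d) Range probability:
P(9 ≤ X ≤ 16) = P(X ≤ 16) - P(X ≤ 8)
                   = F(16) - F(8)
                   = 0.749829 - 0.059956
                   = 0.689872

This means approximately 69.0% of outcomes fall in the interval [9, 16].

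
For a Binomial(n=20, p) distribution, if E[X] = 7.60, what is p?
p = 0.38

For a Binomial(n, p) distribution:
E[X] = n × p

Given n = 20 and E[X] = 7.60:
7.60 = 20 × p
p = 7.60 / 20 = 0.38

Verification: Binomial(20, 0.38) has E[X] = 7.60 ✓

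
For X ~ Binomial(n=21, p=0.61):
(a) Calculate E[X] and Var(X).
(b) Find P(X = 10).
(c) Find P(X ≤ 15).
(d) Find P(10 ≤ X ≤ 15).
(a) E[X] = 12.8100, Var(X) = 4.9959
(b) P(X = 10) = 0.079879
(c) P(X ≤ 15) = 0.887583
(d) P(10 ≤ X ≤ 15) = 0.816652

We have X ~ Binomial(n=21, p=0.61).

(a) Moments:
E[X] = 12.8100
Var(X) = 4.9959
σ = √Var(X) = 2.2352

(b) Point probability using PMF:
P(X = 10) = 0.079879

(c) Cumulative probability using CDF:
P(X ≤ 15) = F(15) = 0.887583

(d) Range probability:
P(10 ≤ X ≤ 15) = P(X ≤ 15) - P(X ≤ 9)
                   = F(15) - F(9)
                   = 0.887583 - 0.070931
                   = 0.816652

This means approximately 81.7% of outcomes fall in the interval [10, 15].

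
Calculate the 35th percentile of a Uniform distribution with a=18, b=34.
23.6000

We have X ~ Uniform(a=18, b=34).

We want to find x such that P(X ≤ x) = 0.35.

This is the 35th percentile, which means 35% of values fall below this point.

Using the inverse CDF (quantile function):
x = F⁻¹(0.35) = 23.6000

Verification: P(X ≤ 23.6000) = 0.35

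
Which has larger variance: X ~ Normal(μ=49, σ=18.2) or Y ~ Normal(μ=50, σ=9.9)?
X has larger variance (331.2400 > 98.0100)

Compute the variance for each distribution:

X ~ Normal(μ=49, σ=18.2):
Var(X) = 331.2400

Y ~ Normal(μ=50, σ=9.9):
Var(Y) = 98.0100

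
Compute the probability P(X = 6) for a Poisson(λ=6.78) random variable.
0.153295

We have X ~ Poisson(λ=6.78).

For a Poisson distribution, the PMF gives us the probability of each outcome.

Using the PMF formula:
P(X = 6) = 0.153295

Rounded to 4 decimal places: 0.1533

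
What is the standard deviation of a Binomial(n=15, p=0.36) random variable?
1.8590

We have X ~ Binomial(n=15, p=0.36).

For a Binomial distribution with n=15, p=0.36:
σ = √Var(X) = 1.8590

The standard deviation is the square root of the variance.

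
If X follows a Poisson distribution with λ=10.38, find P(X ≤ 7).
0.187921

We have X ~ Poisson(λ=10.38).

The CDF gives us P(X ≤ k).

Using the CDF:
P(X ≤ 7) = 0.187921

This means there's approximately a 18.8% chance that X is at most 7.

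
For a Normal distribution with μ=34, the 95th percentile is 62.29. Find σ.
σ = 17.1991

For X ~ Normal(μ, σ), the p-th percentile satisfies x = μ + z_p × σ,
where z_p = Φ⁻¹(p) is the standard normal quantile.

Step 1: z_{0.95} = Φ⁻¹(0.95) = 1.6449

Step 2: Solve for σ:
62.29 = 34 + 1.6449 × σ
σ = (62.29 - 34) / 1.6449
σ = 28.29 / 1.6449
σ = 17.1991

Verification: μ + z × σ = 34 + 1.6449 × 17.1991 = 62.29 ✓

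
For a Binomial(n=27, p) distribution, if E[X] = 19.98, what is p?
p = 0.74

For a Binomial(n, p) distribution:
E[X] = n × p

Given n = 27 and E[X] = 19.98:
19.98 = 27 × p
p = 19.98 / 27 = 0.74

Verification: Binomial(27, 0.74) has E[X] = 19.98 ✓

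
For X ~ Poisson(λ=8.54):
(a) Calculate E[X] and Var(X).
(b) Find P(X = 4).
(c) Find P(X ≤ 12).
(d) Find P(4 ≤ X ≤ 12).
(a) E[X] = 8.5400, Var(X) = 8.5400
(b) P(X = 4) = 0.043326
(c) P(X ≤ 12) = 0.906646
(d) P(4 ≤ X ≤ 12) = 0.877359

We have X ~ Poisson(λ=8.54).

(a) Moments:
E[X] = 8.5400
Var(X) = 8.5400
σ = √Var(X) = 2.9223

(b) Point probability using PMF:
P(X = 4) = 0.043326

(c) Cumulative probability using CDF:
P(X ≤ 12) = F(12) = 0.906646

(d) Range probability:
P(4 ≤ X ≤ 12) = P(X ≤ 12) - P(X ≤ 3)
                   = F(12) - F(3)
                   = 0.906646 - 0.029287
                   = 0.877359

This means approximately 87.7% of outcomes fall in the interval [4, 12].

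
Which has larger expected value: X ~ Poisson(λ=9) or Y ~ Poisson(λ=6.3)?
X has larger mean (9.0000 > 6.3000)

Compute the expected value for each distribution:

X ~ Poisson(λ=9):
E[X] = 9.0000

Y ~ Poisson(λ=6.3):
E[Y] = 6.3000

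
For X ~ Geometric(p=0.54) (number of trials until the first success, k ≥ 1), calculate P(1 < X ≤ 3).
0.362664

We have X ~ Geometric(p=0.54) (number of trials until the first success, k ≥ 1).

To find P(1 < X ≤ 3), we use:
P(1 < X ≤ 3) = P(X ≤ 3) - P(X ≤ 1)
                 = F(3) - F(1)
                 = 0.902664 - 0.540000
                 = 0.362664

So there's approximately a 36.3% chance that X falls in this range.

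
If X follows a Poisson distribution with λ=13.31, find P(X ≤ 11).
0.322475

We have X ~ Poisson(λ=13.31).

The CDF gives us P(X ≤ k).

Using the CDF:
P(X ≤ 11) = 0.322475

This means there's approximately a 32.2% chance that X is at most 11.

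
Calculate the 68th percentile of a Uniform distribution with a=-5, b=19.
11.3200

We have X ~ Uniform(a=-5, b=19).

We want to find x such that P(X ≤ x) = 0.68.

This is the 68th percentile, which means 68% of values fall below this point.

Using the inverse CDF (quantile function):
x = F⁻¹(0.68) = 11.3200

Verification: P(X ≤ 11.3200) = 0.68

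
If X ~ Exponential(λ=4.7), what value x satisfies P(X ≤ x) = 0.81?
0.3533

We have X ~ Exponential(λ=4.7).

We want to find x such that P(X ≤ x) = 0.81.

This is the 81st percentile, which means 81% of values fall below this point.

Using the inverse CDF (quantile function):
x = F⁻¹(0.81) = 0.3533

Verification: P(X ≤ 0.3533) = 0.81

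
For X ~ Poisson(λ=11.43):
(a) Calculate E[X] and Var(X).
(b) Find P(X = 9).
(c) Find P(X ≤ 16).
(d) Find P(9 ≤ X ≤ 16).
(a) E[X] = 11.4300, Var(X) = 11.4300
(b) P(X = 9) = 0.099694
(c) P(X ≤ 16) = 0.926729
(d) P(9 ≤ X ≤ 16) = 0.730702

We have X ~ Poisson(λ=11.43).

(a) Moments:
E[X] = 11.4300
Var(X) = 11.4300
σ = √Var(X) = 3.3808

(b) Point probability using PMF:
P(X = 9) = 0.099694

(c) Cumulative probability using CDF:
P(X ≤ 16) = F(16) = 0.926729

(d) Range probability:
P(9 ≤ X ≤ 16) = P(X ≤ 16) - P(X ≤ 8)
                   = F(16) - F(8)
                   = 0.926729 - 0.196027
                   = 0.730702

This means approximately 73.1% of outcomes fall in the interval [9, 16].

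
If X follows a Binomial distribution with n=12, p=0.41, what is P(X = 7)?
0.110274

We have X ~ Binomial(n=12, p=0.41).

For a Binomial distribution, the PMF gives us the probability of each outcome.

Using the PMF formula:
P(X = 7) = 0.110274

Rounded to 4 decimal places: 0.1103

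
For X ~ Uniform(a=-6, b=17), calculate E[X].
5.5000

We have X ~ Uniform(a=-6, b=17).

For a Uniform distribution with a=-6, b=17:
E[X] = 5.5000

This is the expected (average) value of X.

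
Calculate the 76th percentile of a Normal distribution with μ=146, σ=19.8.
159.9848

We have X ~ Normal(μ=146, σ=19.8).

We want to find x such that P(X ≤ x) = 0.76.

This is the 76th percentile, which means 76% of values fall below this point.

Using the inverse CDF (quantile function):
x = F⁻¹(0.76) = 159.9848

Verification: P(X ≤ 159.9848) = 0.76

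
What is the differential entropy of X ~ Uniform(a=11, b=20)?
2.1972 nats

We have X ~ Uniform(a=11, b=20).

The differential entropy measures the uncertainty or information content of the distribution.

For a Uniform distribution with a=11, b=20:
h(X) = 2.1972 nats

(In bits, this would be 3.1699 bits.)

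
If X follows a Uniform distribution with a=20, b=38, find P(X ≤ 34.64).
0.813333

We have X ~ Uniform(a=20, b=38).

The CDF gives us P(X ≤ k).

Using the CDF:
P(X ≤ 34.64) = 0.813333

This means there's approximately a 81.3% chance that X is at most 34.64.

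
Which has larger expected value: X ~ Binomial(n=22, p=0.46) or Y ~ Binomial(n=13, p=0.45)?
X has larger mean (10.1200 > 5.8500)

Compute the expected value for each distribution:

X ~ Binomial(n=22, p=0.46):
E[X] = 10.1200

Y ~ Binomial(n=13, p=0.45):
E[Y] = 5.8500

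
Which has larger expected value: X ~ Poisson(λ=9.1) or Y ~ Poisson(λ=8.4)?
X has larger mean (9.1000 > 8.4000)

Compute the expected value for each distribution:

X ~ Poisson(λ=9.1):
E[X] = 9.1000

Y ~ Poisson(λ=8.4):
E[Y] = 8.4000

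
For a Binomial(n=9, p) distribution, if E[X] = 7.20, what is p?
p = 0.8

For a Binomial(n, p) distribution:
E[X] = n × p

Given n = 9 and E[X] = 7.20:
7.20 = 9 × p
p = 7.20 / 9 = 0.8

Verification: Binomial(9, 0.8) has E[X] = 7.20 ✓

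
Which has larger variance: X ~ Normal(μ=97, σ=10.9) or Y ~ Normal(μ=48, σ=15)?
Y has larger variance (225.0000 > 118.8100)

Compute the variance for each distribution:

X ~ Normal(μ=97, σ=10.9):
Var(X) = 118.8100

Y ~ Normal(μ=48, σ=15):
Var(Y) = 225.0000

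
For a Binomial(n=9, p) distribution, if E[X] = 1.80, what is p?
p = 0.2

For a Binomial(n, p) distribution:
E[X] = n × p

Given n = 9 and E[X] = 1.80:
1.80 = 9 × p
p = 1.80 / 9 = 0.2

Verification: Binomial(9, 0.2) has E[X] = 1.80 ✓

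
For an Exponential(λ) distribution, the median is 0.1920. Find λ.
λ = 3.6101

For X ~ Exponential(λ), the CDF is F(x) = 1 - e^(-λx).
The median m satisfies F(m) = 0.5:
1 - e^(-λm) = 0.5
e^(-λm) = 0.5
λm = ln(2)
m = ln(2) / λ

Given m = 0.1920:
λ = ln(2) / 0.1920 = 0.693147 / 0.1920 = 3.6101

Verification: ln(2) / 3.6101 = 0.1920 ✓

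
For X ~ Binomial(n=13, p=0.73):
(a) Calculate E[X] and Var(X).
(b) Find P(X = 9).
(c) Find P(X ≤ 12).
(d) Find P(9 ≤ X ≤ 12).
(a) E[X] = 9.4900, Var(X) = 2.5623
(b) P(X = 9) = 0.223700
(c) P(X ≤ 12) = 0.983282
(d) P(9 ≤ X ≤ 12) = 0.724406

We have X ~ Binomial(n=13, p=0.73).

(a) Moments:
E[X] = 9.4900
Var(X) = 2.5623
σ = √Var(X) = 1.6007

(b) Point probability using PMF:
P(X = 9) = 0.223700

(c) Cumulative probability using CDF:
P(X ≤ 12) = F(12) = 0.983282

(d) Range probability:
P(9 ≤ X ≤ 12) = P(X ≤ 12) - P(X ≤ 8)
                   = F(12) - F(8)
                   = 0.983282 - 0.258876
                   = 0.724406

This means approximately 72.4% of outcomes fall in the interval [9, 12].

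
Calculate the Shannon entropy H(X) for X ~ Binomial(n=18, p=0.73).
2.0457 nats

We have X ~ Binomial(n=18, p=0.73).

The Shannon entropy measures the uncertainty or information content of the distribution.

For a Binomial distribution with n=18, p=0.73:
H(X) = 2.0457 nats

(In bits, this would be 2.9514 bits.)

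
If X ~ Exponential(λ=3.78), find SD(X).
0.2646

We have X ~ Exponential(λ=3.78).

For an Exponential distribution with λ=3.78:
σ = √Var(X) = 0.2646

The standard deviation is the square root of the variance.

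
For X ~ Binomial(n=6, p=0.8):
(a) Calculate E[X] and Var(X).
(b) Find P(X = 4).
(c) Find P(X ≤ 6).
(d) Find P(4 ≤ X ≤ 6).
(a) E[X] = 4.8000, Var(X) = 0.9600
(b) P(X = 4) = 0.245760
(c) P(X ≤ 6) = 1.000000
(d) P(4 ≤ X ≤ 6) = 0.901120

We have X ~ Binomial(n=6, p=0.8).

(a) Moments:
E[X] = 4.8000
Var(X) = 0.9600
σ = √Var(X) = 0.9798

(b) Point probability using PMF:
P(X = 4) = 0.245760

(c) Cumulative probability using CDF:
P(X ≤ 6) = F(6) = 1.000000

(d) Range probability:
P(4 ≤ X ≤ 6) = P(X ≤ 6) - P(X ≤ 3)
                   = F(6) - F(3)
                   = 1.000000 - 0.098880
                   = 0.901120

This means approximately 90.1% of outcomes fall in the interval [4, 6].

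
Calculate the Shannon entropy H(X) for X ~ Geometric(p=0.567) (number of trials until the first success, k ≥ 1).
1.2066 nats

We have X ~ Geometric(p=0.567) (number of trials until the first success, k ≥ 1).

The Shannon entropy measures the uncertainty or information content of the distribution.

For a Geometric distribution with p=0.567 (number of trials until the first success, k ≥ 1):
H(X) = 1.2066 nats

(In bits, this would be 1.7408 bits.)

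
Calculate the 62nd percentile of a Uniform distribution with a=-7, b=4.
-0.1800

We have X ~ Uniform(a=-7, b=4).

We want to find x such that P(X ≤ x) = 0.62.

This is the 62nd percentile, which means 62% of values fall below this point.

Using the inverse CDF (quantile function):
x = F⁻¹(0.62) = -0.1800

Verification: P(X ≤ -0.1800) = 0.62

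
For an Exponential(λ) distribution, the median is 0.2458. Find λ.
λ = 2.8200

For X ~ Exponential(λ), the CDF is F(x) = 1 - e^(-λx).
The median m satisfies F(m) = 0.5:
1 - e^(-λm) = 0.5
e^(-λm) = 0.5
λm = ln(2)
m = ln(2) / λ

Given m = 0.2458:
λ = ln(2) / 0.2458 = 0.693147 / 0.2458 = 2.8200

Verification: ln(2) / 2.8200 = 0.2458 ✓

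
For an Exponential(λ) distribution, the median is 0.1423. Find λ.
λ = 4.8710

For X ~ Exponential(λ), the CDF is F(x) = 1 - e^(-λx).
The median m satisfies F(m) = 0.5:
1 - e^(-λm) = 0.5
e^(-λm) = 0.5
λm = ln(2)
m = ln(2) / λ

Given m = 0.1423:
λ = ln(2) / 0.1423 = 0.693147 / 0.1423 = 4.8710

Verification: ln(2) / 4.8710 = 0.1423 ✓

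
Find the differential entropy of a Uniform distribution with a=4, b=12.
2.0794 nats

We have X ~ Uniform(a=4, b=12).

The differential entropy measures the uncertainty or information content of the distribution.

For a Uniform distribution with a=4, b=12:
h(X) = 2.0794 nats

(In bits, this would be 3.0000 bits.)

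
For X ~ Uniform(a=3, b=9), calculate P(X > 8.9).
0.016667

We have X ~ Uniform(a=3, b=9).

P(X > 8.9) = 1 - P(X ≤ 8.9)
                = 1 - F(8.9)
                = 1 - 0.983333
                = 0.016667

So there's approximately a 1.7% chance that X exceeds 8.9.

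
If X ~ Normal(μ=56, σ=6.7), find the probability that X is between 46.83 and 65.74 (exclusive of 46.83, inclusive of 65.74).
0.841436

We have X ~ Normal(μ=56, σ=6.7).

To find P(46.83 < X ≤ 65.74), we use:
P(46.83 < X ≤ 65.74) = P(X ≤ 65.74) - P(X ≤ 46.83)
                 = F(65.74) - F(46.83)
                 = 0.926990 - 0.085553
                 = 0.841436

So there's approximately a 84.1% chance that X falls in this range.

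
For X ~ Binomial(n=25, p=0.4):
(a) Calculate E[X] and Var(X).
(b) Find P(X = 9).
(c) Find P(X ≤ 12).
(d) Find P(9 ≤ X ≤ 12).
(a) E[X] = 10.0000, Var(X) = 6.0000
(b) P(X = 9) = 0.151086
(c) P(X ≤ 12) = 0.846232
(d) P(9 ≤ X ≤ 12) = 0.572701

We have X ~ Binomial(n=25, p=0.4).

(a) Moments:
E[X] = 10.0000
Var(X) = 6.0000
σ = √Var(X) = 2.4495

(b) Point probability using PMF:
P(X = 9) = 0.151086

(c) Cumulative probability using CDF:
P(X ≤ 12) = F(12) = 0.846232

(d) Range probability:
P(9 ≤ X ≤ 12) = P(X ≤ 12) - P(X ≤ 8)
                   = F(12) - F(8)
                   = 0.846232 - 0.273531
                   = 0.572701

This means approximately 57.3% of outcomes fall in the interval [9, 12].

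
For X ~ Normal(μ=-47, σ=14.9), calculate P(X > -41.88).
0.365564

We have X ~ Normal(μ=-47, σ=14.9).

P(X > -41.88) = 1 - P(X ≤ -41.88)
                = 1 - F(-41.88)
                = 1 - 0.634436
                = 0.365564

So there's approximately a 36.6% chance that X exceeds -41.88.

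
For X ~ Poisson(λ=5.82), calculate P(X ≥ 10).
0.072090

We have X ~ Poisson(λ=5.82).

For discrete distributions, P(X ≥ 10) = 1 - P(X ≤ 9).

P(X ≤ 9) = 0.927910
P(X ≥ 10) = 1 - 0.927910 = 0.072090

So there's approximately a 7.2% chance that X is at least 10.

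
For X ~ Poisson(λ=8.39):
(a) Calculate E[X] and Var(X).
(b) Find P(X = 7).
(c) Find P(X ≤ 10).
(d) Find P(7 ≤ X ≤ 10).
(a) E[X] = 8.3900, Var(X) = 8.3900
(b) P(X = 7) = 0.131878
(c) P(X ≤ 10) = 0.775384
(d) P(7 ≤ X ≤ 10) = 0.507293

We have X ~ Poisson(λ=8.39).

(a) Moments:
E[X] = 8.3900
Var(X) = 8.3900
σ = √Var(X) = 2.8965

(b) Point probability using PMF:
P(X = 7) = 0.131878

(c) Cumulative probability using CDF:
P(X ≤ 10) = F(10) = 0.775384

(d) Range probability:
P(7 ≤ X ≤ 10) = P(X ≤ 10) - P(X ≤ 6)
                   = F(10) - F(6)
                   = 0.775384 - 0.268091
                   = 0.507293

This means approximately 50.7% of outcomes fall in the interval [7, 10].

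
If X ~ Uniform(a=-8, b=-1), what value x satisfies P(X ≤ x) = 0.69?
-3.1700

We have X ~ Uniform(a=-8, b=-1).

We want to find x such that P(X ≤ x) = 0.69.

This is the 69th percentile, which means 69% of values fall below this point.

Using the inverse CDF (quantile function):
x = F⁻¹(0.69) = -3.1700

Verification: P(X ≤ -3.1700) = 0.69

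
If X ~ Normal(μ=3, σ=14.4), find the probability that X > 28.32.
0.039345

We have X ~ Normal(μ=3, σ=14.4).

P(X > 28.32) = 1 - P(X ≤ 28.32)
                = 1 - F(28.32)
                = 1 - 0.960655
                = 0.039345

So there's approximately a 3.9% chance that X exceeds 28.32.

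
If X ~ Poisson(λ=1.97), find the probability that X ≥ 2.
0.585813

We have X ~ Poisson(λ=1.97).

For discrete distributions, P(X ≥ 2) = 1 - P(X ≤ 1).

P(X ≤ 1) = 0.414187
P(X ≥ 2) = 1 - 0.414187 = 0.585813

So there's approximately a 58.6% chance that X is at least 2.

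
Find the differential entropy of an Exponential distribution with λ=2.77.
-0.0188 nats

We have X ~ Exponential(λ=2.77).

The differential entropy measures the uncertainty or information content of the distribution.

For an Exponential distribution with λ=2.77:
h(X) = -0.0188 nats

(In bits, this would be -0.0272 bits.)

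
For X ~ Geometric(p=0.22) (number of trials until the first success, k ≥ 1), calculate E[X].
4.5455

We have X ~ Geometric(p=0.22) (number of trials until the first success, k ≥ 1).

For a Geometric distribution with p=0.22 (number of trials until the first success, k ≥ 1):
E[X] = 4.5455

This is the expected (average) value of X.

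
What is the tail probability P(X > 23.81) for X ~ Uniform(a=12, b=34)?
0.463182

We have X ~ Uniform(a=12, b=34).

P(X > 23.81) = 1 - P(X ≤ 23.81)
                = 1 - F(23.81)
                = 1 - 0.536818
                = 0.463182

So there's approximately a 46.3% chance that X exceeds 23.81.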